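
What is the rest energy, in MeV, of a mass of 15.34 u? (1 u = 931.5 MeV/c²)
E = mc² = 14290 MeV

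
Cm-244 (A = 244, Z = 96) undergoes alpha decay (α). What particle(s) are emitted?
α particle = ⁴₂He (2 protons + 2 neutrons)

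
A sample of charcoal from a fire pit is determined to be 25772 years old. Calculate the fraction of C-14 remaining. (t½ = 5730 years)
N/N₀ = (1/2)^(t/t½) = 0.04426 = 4.43%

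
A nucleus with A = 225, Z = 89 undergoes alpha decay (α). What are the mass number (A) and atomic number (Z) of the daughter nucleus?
Daughter: A = 221, Z = 87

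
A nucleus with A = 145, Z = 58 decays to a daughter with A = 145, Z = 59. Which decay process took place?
ΔA = 0, ΔZ = +1 ⇒ beta-minus decay (β⁻)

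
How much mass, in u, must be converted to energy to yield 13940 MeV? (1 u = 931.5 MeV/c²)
m = E/c² = 14.97 u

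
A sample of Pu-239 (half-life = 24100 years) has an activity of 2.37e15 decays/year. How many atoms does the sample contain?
N = A/λ = 8.24e19 atoms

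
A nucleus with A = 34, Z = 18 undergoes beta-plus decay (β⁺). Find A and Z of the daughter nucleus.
Daughter: A = 34, Z = 17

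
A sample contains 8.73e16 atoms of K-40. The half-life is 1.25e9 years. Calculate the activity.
A = λN = 4.841e7 decays/year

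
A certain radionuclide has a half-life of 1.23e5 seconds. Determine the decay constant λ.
λ = ln(2)/t½ = 5.635e-6 second⁻¹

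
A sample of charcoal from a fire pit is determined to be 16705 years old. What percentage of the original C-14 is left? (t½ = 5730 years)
N/N₀ = (1/2)^(t/t½) = 0.1326 = 13.3%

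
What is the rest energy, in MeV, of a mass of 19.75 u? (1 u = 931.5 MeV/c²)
E = mc² = 18400 MeV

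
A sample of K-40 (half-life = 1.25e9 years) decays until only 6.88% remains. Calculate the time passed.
t = t½ × log₂(N₀/N) = 4.827e9 years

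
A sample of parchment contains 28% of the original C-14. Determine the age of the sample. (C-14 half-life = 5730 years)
Age = t½ × log₂(1/ratio) = 10520 years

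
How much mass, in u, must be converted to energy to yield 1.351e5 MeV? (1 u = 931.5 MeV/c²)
m = E/c² = 145 u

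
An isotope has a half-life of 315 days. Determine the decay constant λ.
λ = ln(2)/t½ = 0.0022 day⁻¹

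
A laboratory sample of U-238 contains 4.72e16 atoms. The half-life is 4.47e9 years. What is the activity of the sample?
A = λN = 7.319e6 decays/year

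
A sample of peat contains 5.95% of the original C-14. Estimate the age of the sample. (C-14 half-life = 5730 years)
Age = t½ × log₂(1/ratio) = 23330 years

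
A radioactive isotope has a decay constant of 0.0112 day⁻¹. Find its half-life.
t½ = ln(2)/λ = 61.89 days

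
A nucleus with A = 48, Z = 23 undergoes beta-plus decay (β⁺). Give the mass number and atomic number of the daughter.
Daughter: A = 48, Z = 22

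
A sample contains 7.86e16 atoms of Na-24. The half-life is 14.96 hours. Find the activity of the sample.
A = λN = 3.642e15 decays/hour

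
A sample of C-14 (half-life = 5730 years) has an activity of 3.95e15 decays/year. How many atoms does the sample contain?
N = A/λ = 3.265e19 atoms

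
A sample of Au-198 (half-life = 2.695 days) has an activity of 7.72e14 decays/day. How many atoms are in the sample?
N = A/λ = 3.002e15 atoms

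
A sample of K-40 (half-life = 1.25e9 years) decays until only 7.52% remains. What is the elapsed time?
t = t½ × log₂(N₀/N) = 4.666e9 years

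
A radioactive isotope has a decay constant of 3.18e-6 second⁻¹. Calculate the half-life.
t½ = ln(2)/λ = 2.18e5 seconds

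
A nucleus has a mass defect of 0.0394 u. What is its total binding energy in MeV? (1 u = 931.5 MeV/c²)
B.E. = Δm × 931.5 = 36.7 MeV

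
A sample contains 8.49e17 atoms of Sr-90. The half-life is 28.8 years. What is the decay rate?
A = λN = 2.043e16 decays/year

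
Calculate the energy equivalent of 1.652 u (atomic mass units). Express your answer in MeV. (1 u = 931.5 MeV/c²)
E = mc² = 1539 MeV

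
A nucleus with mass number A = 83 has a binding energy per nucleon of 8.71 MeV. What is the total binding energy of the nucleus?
B.E. = 8.71 × 83 = 722.9 MeV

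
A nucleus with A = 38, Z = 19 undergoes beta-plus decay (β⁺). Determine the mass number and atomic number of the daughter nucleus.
Daughter: A = 38, Z = 18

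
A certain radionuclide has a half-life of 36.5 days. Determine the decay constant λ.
λ = ln(2)/t½ = 0.01899 day⁻¹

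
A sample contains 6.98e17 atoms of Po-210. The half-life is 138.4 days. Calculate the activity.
A = λN = 3.496e15 decays/day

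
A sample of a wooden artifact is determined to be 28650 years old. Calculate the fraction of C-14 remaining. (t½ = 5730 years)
N/N₀ = (1/2)^(t/t½) = 0.03125 = 3.12%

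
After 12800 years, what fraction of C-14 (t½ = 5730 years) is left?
N/N₀ = (1/2)^(t/t½) = 0.2126 = 21.3%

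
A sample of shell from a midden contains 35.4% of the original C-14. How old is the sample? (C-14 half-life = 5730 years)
Age = t½ × log₂(1/ratio) = 8585 years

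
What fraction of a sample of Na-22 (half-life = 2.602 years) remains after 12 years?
N/N₀ = (1/2)^(t/t½) = 0.0409 = 4.09%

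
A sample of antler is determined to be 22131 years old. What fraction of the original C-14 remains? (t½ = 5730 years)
N/N₀ = (1/2)^(t/t½) = 0.06876 = 6.88%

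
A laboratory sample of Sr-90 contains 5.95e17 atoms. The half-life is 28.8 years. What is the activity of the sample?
A = λN = 1.432e16 decays/year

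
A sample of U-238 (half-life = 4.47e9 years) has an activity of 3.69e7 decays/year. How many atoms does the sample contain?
N = A/λ = 2.38e17 atoms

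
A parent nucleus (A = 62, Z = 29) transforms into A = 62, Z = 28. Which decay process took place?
ΔA = 0, ΔZ = -1 ⇒ beta-plus decay (β⁺) or electron capture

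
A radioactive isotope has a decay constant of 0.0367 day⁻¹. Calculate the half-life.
t½ = ln(2)/λ = 18.89 days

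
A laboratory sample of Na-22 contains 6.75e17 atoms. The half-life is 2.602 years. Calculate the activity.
A = λN = 1.798e17 decays/year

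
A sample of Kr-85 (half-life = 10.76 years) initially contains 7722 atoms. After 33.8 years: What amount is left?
N = N₀(1/2)^(t/t½) = 875.2 atoms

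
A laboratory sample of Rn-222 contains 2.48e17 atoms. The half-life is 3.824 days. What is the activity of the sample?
A = λN = 4.495e16 decays/day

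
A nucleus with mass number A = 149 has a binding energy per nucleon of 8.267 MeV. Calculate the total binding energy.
B.E. = 8.267 × 149 = 1232 MeV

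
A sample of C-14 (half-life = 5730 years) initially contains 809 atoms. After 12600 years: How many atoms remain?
N = N₀(1/2)^(t/t½) = 176.2 atoms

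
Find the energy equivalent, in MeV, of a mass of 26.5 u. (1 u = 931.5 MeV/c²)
E = mc² = 24680 MeV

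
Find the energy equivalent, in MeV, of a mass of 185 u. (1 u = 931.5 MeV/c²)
E = mc² = 1.723e5 MeV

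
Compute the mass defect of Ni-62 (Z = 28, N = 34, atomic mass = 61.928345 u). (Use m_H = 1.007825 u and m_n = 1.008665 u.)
Δm = Z·m_H + N·m_n − M = 0.5854 u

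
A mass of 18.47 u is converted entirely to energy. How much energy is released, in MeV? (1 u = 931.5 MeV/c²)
E = mc² = 17200 MeV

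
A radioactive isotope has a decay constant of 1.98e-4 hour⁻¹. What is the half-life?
t½ = ln(2)/λ = 3501 hours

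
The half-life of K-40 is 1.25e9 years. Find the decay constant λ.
λ = ln(2)/t½ = 5.545e-10 year⁻¹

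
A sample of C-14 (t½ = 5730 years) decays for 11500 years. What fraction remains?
N/N₀ = (1/2)^(t/t½) = 0.2488 = 24.9%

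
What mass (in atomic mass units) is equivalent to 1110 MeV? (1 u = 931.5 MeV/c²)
m = E/c² = 1.192 u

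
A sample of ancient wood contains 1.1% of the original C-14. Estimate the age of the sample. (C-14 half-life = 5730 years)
Age = t½ × log₂(1/ratio) = 37280 years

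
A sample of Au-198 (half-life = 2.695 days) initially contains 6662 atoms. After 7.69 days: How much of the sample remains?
N = N₀(1/2)^(t/t½) = 921.8 atoms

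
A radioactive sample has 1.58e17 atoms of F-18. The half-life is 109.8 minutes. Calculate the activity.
A = λN = 9.974e14 decays/minute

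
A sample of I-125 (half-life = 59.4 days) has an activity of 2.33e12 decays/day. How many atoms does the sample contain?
N = A/λ = 1.997e14 atoms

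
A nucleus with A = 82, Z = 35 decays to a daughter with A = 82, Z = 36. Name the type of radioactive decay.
ΔA = 0, ΔZ = +1 ⇒ beta-minus decay (β⁻)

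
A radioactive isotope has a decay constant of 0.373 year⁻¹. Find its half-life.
t½ = ln(2)/λ = 1.858 years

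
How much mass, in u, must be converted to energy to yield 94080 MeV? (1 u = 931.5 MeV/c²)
m = E/c² = 101 u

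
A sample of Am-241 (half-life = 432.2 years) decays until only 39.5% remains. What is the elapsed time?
t = t½ × log₂(N₀/N) = 579.2 years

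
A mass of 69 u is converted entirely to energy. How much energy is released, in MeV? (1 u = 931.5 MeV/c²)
E = mc² = 64270 MeV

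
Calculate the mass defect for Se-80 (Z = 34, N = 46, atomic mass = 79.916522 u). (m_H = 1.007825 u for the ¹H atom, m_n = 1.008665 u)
Δm = Z·m_H + N·m_n − M = 0.7481 u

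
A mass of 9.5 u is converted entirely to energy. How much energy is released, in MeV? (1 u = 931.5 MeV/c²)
E = mc² = 8849 MeV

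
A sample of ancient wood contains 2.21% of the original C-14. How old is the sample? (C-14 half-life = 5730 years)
Age = t½ × log₂(1/ratio) = 31510 years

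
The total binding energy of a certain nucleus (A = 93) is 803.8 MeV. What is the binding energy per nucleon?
B.E./A = 803.8/93 = 8.643 MeV/nucleon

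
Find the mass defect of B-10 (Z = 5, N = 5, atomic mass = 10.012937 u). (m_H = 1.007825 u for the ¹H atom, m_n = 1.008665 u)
Δm = Z·m_H + N·m_n − M = 0.06951 u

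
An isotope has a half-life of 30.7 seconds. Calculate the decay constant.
λ = ln(2)/t½ = 0.02258 second⁻¹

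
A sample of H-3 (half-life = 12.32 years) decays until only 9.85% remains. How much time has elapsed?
t = t½ × log₂(N₀/N) = 41.19 years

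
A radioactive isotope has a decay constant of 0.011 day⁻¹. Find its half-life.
t½ = ln(2)/λ = 63.01 days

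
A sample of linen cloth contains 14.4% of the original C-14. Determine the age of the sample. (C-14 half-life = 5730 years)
Age = t½ × log₂(1/ratio) = 16020 years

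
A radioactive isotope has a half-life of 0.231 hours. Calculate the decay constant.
λ = ln(2)/t½ = 3.001 hour⁻¹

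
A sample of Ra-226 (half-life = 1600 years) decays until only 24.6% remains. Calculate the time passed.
t = t½ × log₂(N₀/N) = 3237 years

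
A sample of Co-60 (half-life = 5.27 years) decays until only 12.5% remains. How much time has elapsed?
t = t½ × log₂(N₀/N) = 15.81 years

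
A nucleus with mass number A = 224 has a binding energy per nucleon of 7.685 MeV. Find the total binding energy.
B.E. = 7.685 × 224 = 1721 MeV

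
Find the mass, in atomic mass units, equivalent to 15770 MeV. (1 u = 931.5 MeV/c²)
m = E/c² = 16.93 u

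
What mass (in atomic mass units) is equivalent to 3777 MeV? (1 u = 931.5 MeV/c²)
m = E/c² = 4.055 u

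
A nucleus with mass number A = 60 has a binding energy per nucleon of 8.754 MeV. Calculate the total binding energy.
B.E. = 8.754 × 60 = 525.2 MeV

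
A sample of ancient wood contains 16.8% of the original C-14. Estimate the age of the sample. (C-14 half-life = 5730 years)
Age = t½ × log₂(1/ratio) = 14750 years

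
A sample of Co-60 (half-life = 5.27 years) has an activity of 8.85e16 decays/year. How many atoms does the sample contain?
N = A/λ = 6.729e17 atoms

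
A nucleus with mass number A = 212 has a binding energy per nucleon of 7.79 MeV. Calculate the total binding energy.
B.E. = 7.79 × 212 = 1651 MeV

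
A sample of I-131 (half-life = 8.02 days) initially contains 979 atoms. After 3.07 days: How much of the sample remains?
N = N₀(1/2)^(t/t½) = 750.8 atoms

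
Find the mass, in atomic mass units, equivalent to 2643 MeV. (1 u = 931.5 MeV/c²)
m = E/c² = 2.837 u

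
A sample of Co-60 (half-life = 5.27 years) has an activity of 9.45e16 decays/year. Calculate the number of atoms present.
N = A/λ = 7.185e17 atoms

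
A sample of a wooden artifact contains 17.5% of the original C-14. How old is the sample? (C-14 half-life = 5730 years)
Age = t½ × log₂(1/ratio) = 14410 years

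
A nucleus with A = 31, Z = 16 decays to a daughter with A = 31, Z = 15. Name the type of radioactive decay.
ΔA = 0, ΔZ = -1 ⇒ beta-plus decay (β⁺) or electron capture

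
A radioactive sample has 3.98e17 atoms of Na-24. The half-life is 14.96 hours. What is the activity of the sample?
A = λN = 1.844e16 decays/hour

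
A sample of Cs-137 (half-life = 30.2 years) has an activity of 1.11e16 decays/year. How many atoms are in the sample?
N = A/λ = 4.836e17 atoms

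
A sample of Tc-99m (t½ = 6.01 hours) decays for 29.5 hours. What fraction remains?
N/N₀ = (1/2)^(t/t½) = 0.0333 = 3.33%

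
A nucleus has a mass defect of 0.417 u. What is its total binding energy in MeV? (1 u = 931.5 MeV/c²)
B.E. = Δm × 931.5 = 388.4 MeV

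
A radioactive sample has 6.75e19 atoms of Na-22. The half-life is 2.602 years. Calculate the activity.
A = λN = 1.798e19 decays/year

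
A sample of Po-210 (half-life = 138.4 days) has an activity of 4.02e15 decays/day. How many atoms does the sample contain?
N = A/λ = 8.027e17 atoms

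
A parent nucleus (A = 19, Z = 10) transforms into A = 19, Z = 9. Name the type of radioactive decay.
ΔA = 0, ΔZ = -1 ⇒ beta-plus decay (β⁺) or electron capture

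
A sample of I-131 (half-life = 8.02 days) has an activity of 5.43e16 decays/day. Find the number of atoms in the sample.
N = A/λ = 6.283e17 atoms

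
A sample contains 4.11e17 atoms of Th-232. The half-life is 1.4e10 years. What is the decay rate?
A = λN = 2.035e7 decays/year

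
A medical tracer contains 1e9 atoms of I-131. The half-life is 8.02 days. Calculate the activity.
A = λN = 8.643e7 decays/day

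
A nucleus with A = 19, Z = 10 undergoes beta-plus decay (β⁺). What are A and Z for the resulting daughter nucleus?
Daughter: A = 19, Z = 9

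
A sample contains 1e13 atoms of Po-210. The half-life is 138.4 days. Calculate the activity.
A = λN = 5.008e10 decays/day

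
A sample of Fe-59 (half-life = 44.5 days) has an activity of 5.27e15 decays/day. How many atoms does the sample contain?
N = A/λ = 3.383e17 atoms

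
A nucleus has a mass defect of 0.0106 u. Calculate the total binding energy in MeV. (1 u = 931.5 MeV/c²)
B.E. = Δm × 931.5 = 9.874 MeV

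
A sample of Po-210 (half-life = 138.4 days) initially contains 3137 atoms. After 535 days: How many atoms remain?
N = N₀(1/2)^(t/t½) = 215.2 atoms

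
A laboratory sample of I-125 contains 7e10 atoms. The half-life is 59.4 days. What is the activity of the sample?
A = λN = 8.168e8 decays/day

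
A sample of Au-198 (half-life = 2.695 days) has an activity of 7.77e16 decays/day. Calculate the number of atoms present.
N = A/λ = 3.021e17 atoms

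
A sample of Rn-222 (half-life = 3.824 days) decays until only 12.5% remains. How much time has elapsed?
t = t½ × log₂(N₀/N) = 11.47 days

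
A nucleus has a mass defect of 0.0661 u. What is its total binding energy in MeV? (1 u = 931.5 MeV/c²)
B.E. = Δm × 931.5 = 61.57 MeV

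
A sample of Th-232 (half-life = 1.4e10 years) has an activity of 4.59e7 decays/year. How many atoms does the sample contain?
N = A/λ = 9.271e17 atoms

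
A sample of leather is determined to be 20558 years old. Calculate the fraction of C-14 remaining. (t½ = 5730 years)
N/N₀ = (1/2)^(t/t½) = 0.08317 = 8.32%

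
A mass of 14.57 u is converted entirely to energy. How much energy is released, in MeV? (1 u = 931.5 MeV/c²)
E = mc² = 13570 MeV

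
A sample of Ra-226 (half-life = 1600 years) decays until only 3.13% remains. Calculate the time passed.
t = t½ × log₂(N₀/N) = 7996 years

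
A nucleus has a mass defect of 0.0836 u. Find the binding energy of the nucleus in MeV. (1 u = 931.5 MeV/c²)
B.E. = Δm × 931.5 = 77.87 MeV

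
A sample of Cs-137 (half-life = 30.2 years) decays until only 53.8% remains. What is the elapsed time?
t = t½ × log₂(N₀/N) = 27.01 years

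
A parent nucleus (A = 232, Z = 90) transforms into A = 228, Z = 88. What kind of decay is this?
ΔA = -4, ΔZ = -2 ⇒ alpha decay (α)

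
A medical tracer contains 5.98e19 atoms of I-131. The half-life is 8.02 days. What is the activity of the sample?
A = λN = 5.168e18 decays/day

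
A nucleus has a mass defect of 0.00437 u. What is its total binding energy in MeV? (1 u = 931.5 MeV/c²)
B.E. = Δm × 931.5 = 4.071 MeV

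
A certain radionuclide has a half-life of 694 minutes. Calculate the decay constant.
λ = ln(2)/t½ = 9.988e-4 minute⁻¹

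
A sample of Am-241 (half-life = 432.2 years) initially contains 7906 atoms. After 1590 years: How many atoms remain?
N = N₀(1/2)^(t/t½) = 617.3 atoms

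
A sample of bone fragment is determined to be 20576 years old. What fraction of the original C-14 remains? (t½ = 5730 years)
N/N₀ = (1/2)^(t/t½) = 0.08299 = 8.3%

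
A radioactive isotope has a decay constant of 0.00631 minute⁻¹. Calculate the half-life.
t½ = ln(2)/λ = 109.8 minutes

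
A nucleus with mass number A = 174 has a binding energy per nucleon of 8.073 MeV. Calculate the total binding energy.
B.E. = 8.073 × 174 = 1405 MeV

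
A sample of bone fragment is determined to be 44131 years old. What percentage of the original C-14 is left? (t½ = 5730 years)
N/N₀ = (1/2)^(t/t½) = 0.004803 = 0.48%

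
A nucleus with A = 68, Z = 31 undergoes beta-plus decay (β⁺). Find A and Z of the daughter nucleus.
Daughter: A = 68, Z = 30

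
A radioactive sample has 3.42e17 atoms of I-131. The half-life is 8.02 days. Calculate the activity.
A = λN = 2.956e16 decays/day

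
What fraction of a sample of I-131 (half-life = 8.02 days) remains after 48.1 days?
N/N₀ = (1/2)^(t/t½) = 0.01565 = 1.57%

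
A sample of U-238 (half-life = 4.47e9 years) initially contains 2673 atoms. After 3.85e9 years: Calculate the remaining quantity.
N = N₀(1/2)^(t/t½) = 1471 atoms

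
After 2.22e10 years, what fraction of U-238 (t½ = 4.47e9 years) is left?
N/N₀ = (1/2)^(t/t½) = 0.03199 = 3.2%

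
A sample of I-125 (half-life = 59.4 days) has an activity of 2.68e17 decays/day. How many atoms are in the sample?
N = A/λ = 2.297e19 atoms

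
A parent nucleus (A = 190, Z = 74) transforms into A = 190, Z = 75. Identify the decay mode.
ΔA = 0, ΔZ = +1 ⇒ beta-minus decay (β⁻)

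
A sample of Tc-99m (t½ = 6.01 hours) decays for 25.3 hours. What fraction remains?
N/N₀ = (1/2)^(t/t½) = 0.05405 = 5.4%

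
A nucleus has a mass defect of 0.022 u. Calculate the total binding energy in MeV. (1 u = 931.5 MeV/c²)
B.E. = Δm × 931.5 = 20.49 MeV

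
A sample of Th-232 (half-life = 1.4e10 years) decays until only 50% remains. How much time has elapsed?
t = t½ × log₂(N₀/N) = 1.4e10 years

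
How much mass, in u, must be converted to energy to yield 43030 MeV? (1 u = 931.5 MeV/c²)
m = E/c² = 46.19 u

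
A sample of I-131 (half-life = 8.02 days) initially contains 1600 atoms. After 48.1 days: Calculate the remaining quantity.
N = N₀(1/2)^(t/t½) = 25.04 atoms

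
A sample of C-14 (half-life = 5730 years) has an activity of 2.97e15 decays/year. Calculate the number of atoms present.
N = A/λ = 2.455e19 atoms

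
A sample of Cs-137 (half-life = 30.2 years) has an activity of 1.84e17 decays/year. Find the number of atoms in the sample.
N = A/λ = 8.017e18 atoms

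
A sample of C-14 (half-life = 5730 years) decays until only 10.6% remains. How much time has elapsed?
t = t½ × log₂(N₀/N) = 18550 years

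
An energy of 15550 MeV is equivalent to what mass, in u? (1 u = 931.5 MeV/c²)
m = E/c² = 16.69 u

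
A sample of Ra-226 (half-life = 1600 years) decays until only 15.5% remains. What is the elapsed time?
t = t½ × log₂(N₀/N) = 4303 years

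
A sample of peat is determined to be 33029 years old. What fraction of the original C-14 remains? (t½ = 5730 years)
N/N₀ = (1/2)^(t/t½) = 0.0184 = 1.84%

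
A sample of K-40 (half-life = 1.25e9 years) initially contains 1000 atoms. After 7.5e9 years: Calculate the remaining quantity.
N = N₀(1/2)^(t/t½) = 15.62 atoms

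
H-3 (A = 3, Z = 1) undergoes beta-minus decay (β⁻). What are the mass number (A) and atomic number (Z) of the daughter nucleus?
Daughter: A = 3, Z = 2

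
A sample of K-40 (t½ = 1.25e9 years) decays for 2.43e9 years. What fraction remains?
N/N₀ = (1/2)^(t/t½) = 0.2599 = 26%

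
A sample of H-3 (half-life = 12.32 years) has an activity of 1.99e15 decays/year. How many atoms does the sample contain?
N = A/λ = 3.537e16 atoms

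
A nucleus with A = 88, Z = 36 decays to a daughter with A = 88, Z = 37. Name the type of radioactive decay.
ΔA = 0, ΔZ = +1 ⇒ beta-minus decay (β⁻)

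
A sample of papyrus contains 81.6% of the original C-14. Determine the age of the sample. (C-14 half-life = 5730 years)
Age = t½ × log₂(1/ratio) = 1681 years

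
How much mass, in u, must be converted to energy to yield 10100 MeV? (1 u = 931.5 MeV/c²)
m = E/c² = 10.84 u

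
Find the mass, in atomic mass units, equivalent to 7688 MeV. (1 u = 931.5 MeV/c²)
m = E/c² = 8.253 u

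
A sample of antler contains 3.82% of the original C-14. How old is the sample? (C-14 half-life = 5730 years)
Age = t½ × log₂(1/ratio) = 26990 years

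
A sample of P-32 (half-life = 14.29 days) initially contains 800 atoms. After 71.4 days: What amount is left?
N = N₀(1/2)^(t/t½) = 25.06 atoms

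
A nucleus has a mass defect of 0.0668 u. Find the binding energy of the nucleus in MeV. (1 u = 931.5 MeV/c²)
B.E. = Δm × 931.5 = 62.22 MeV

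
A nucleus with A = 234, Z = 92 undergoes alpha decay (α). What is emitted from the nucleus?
α particle = ⁴₂He (2 protons + 2 neutrons)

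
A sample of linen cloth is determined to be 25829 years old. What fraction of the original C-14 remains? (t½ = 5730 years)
N/N₀ = (1/2)^(t/t½) = 0.04396 = 4.4%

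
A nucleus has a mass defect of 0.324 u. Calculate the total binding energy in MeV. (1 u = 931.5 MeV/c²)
B.E. = Δm × 931.5 = 301.8 MeV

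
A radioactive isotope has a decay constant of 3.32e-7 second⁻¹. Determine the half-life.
t½ = ln(2)/λ = 2.088e6 seconds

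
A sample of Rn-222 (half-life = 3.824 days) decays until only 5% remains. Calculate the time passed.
t = t½ × log₂(N₀/N) = 16.53 days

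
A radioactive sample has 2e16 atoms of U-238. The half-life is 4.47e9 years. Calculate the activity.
A = λN = 3.101e6 decays/year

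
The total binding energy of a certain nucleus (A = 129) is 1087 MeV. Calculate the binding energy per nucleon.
B.E./A = 1087/129 = 8.426 MeV/nucleon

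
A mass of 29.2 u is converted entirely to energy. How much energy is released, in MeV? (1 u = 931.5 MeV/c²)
E = mc² = 27200 MeV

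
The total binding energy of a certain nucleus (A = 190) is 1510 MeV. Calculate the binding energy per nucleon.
B.E./A = 1510/190 = 7.947 MeV/nucleon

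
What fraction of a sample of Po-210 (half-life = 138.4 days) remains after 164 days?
N/N₀ = (1/2)^(t/t½) = 0.4398 = 44%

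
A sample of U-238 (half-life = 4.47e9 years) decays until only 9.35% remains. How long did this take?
t = t½ × log₂(N₀/N) = 1.528e10 years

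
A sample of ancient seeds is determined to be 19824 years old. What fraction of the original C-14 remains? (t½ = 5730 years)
N/N₀ = (1/2)^(t/t½) = 0.09089 = 9.09%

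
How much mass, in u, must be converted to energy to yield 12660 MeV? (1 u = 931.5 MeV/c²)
m = E/c² = 13.59 u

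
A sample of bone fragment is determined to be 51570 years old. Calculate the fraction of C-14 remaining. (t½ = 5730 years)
N/N₀ = (1/2)^(t/t½) = 0.001953 = 0.195%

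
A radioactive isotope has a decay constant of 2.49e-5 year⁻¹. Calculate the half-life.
t½ = ln(2)/λ = 27840 years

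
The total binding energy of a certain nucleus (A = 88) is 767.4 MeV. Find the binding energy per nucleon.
B.E./A = 767.4/88 = 8.72 MeV/nucleon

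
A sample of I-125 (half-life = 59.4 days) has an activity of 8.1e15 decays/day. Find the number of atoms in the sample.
N = A/λ = 6.941e17 atoms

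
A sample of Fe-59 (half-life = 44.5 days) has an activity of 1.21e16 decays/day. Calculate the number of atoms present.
N = A/λ = 7.768e17 atoms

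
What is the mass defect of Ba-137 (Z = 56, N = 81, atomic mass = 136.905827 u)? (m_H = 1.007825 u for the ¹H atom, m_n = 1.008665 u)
Δm = Z·m_H + N·m_n − M = 1.234 u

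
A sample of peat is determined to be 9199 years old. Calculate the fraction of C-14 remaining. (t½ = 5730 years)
N/N₀ = (1/2)^(t/t½) = 0.3286 = 32.9%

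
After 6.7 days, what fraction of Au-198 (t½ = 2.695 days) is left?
N/N₀ = (1/2)^(t/t½) = 0.1785 = 17.8%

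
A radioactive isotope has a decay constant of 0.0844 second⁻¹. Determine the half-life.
t½ = ln(2)/λ = 8.213 seconds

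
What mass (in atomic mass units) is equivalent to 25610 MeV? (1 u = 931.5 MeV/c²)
m = E/c² = 27.49 u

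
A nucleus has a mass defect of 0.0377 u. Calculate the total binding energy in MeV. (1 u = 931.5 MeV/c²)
B.E. = Δm × 931.5 = 35.12 MeV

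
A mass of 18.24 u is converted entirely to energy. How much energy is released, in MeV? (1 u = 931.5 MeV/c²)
E = mc² = 16990 MeV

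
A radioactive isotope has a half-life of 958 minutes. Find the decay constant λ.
λ = ln(2)/t½ = 7.235e-4 minute⁻¹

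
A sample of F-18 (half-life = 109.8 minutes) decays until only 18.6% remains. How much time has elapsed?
t = t½ × log₂(N₀/N) = 266.4 minutes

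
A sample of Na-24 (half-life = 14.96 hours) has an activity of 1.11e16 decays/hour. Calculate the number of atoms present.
N = A/λ = 2.396e17 atoms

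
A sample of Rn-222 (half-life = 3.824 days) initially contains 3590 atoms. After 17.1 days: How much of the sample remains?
N = N₀(1/2)^(t/t½) = 161.8 atoms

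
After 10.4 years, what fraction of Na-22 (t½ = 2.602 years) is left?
N/N₀ = (1/2)^(t/t½) = 0.06263 = 6.26%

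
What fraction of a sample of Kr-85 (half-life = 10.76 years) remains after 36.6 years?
N/N₀ = (1/2)^(t/t½) = 0.09463 = 9.46%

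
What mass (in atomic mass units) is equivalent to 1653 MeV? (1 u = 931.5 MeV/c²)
m = E/c² = 1.775 u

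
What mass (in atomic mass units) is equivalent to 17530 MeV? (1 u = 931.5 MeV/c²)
m = E/c² = 18.82 u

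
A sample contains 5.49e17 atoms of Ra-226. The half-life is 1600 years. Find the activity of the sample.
A = λN = 2.378e14 decays/year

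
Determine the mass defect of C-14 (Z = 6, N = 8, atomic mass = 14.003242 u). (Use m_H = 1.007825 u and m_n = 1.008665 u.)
Δm = Z·m_H + N·m_n − M = 0.113 u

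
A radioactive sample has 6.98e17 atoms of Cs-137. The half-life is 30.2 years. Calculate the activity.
A = λN = 1.602e16 decays/year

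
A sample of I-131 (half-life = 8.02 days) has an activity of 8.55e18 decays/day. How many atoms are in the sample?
N = A/λ = 9.893e19 atoms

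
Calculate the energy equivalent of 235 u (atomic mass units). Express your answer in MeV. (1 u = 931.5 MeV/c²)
E = mc² = 2.189e5 MeV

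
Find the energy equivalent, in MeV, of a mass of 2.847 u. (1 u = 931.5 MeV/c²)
E = mc² = 2652 MeV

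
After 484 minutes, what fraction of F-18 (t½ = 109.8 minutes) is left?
N/N₀ = (1/2)^(t/t½) = 0.0471 = 4.71%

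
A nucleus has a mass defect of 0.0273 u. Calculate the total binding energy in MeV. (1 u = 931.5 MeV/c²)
B.E. = Δm × 931.5 = 25.43 MeV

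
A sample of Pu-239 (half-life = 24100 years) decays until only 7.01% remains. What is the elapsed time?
t = t½ × log₂(N₀/N) = 92410 years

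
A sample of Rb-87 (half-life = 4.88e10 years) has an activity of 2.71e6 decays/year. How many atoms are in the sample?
N = A/λ = 1.908e17 atoms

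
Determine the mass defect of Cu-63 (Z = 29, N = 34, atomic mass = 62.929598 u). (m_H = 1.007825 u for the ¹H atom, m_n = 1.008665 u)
Δm = Z·m_H + N·m_n − M = 0.5919 u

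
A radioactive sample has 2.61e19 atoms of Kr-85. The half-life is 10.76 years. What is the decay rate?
A = λN = 1.681e18 decays/year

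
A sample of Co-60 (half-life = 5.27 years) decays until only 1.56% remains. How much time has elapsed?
t = t½ × log₂(N₀/N) = 31.63 years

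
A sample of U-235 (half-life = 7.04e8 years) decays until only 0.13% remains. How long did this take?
t = t½ × log₂(N₀/N) = 6.749e9 years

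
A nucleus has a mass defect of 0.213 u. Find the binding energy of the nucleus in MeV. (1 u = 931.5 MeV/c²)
B.E. = Δm × 931.5 = 198.4 MeV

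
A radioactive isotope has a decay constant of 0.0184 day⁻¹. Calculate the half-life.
t½ = ln(2)/λ = 37.67 days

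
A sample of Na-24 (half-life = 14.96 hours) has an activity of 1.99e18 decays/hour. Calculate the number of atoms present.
N = A/λ = 4.295e19 atoms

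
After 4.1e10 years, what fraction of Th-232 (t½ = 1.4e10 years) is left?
N/N₀ = (1/2)^(t/t½) = 0.1313 = 13.1%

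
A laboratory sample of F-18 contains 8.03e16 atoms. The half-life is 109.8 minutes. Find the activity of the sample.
A = λN = 5.069e14 decays/minute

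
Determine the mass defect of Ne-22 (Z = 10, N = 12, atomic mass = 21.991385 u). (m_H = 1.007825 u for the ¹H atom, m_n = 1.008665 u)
Δm = Z·m_H + N·m_n − M = 0.1908 u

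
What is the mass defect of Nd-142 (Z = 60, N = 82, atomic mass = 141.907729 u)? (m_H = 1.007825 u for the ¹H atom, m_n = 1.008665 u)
Δm = Z·m_H + N·m_n − M = 1.272 u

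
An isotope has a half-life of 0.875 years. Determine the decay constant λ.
λ = ln(2)/t½ = 0.7922 year⁻¹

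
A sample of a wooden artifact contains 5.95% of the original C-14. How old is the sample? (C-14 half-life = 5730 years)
Age = t½ × log₂(1/ratio) = 23330 years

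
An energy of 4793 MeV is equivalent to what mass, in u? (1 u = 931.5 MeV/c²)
m = E/c² = 5.145 u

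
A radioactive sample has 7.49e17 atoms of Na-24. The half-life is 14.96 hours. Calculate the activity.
A = λN = 3.47e16 decays/hour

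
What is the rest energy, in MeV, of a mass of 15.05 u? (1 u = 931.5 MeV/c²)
E = mc² = 14020 MeV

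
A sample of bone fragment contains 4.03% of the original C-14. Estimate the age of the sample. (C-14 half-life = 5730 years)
Age = t½ × log₂(1/ratio) = 26550 years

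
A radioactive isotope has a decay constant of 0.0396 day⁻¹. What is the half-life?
t½ = ln(2)/λ = 17.5 days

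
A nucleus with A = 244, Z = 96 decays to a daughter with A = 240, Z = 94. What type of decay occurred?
ΔA = -4, ΔZ = -2 ⇒ alpha decay (α)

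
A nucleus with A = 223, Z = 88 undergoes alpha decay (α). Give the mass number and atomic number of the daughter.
Daughter: A = 219, Z = 86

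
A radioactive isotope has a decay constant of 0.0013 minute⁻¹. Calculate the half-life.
t½ = ln(2)/λ = 533.2 minutes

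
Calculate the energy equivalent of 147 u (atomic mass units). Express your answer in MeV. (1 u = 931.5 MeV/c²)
E = mc² = 1.369e5 MeV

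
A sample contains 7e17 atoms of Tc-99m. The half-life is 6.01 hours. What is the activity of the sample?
A = λN = 8.073e16 decays/hour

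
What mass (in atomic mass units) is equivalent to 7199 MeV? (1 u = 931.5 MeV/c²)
m = E/c² = 7.728 u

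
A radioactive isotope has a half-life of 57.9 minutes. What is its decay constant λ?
λ = ln(2)/t½ = 0.01197 minute⁻¹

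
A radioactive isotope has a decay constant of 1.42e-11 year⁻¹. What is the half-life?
t½ = ln(2)/λ = 4.881e10 years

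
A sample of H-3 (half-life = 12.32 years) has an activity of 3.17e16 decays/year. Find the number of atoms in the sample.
N = A/λ = 5.634e17 atoms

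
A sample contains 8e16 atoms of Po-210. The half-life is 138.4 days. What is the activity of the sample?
A = λN = 4.007e14 decays/day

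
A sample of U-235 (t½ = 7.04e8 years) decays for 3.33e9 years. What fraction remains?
N/N₀ = (1/2)^(t/t½) = 0.03768 = 3.77%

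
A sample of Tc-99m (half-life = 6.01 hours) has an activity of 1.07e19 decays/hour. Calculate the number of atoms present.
N = A/λ = 9.278e19 atoms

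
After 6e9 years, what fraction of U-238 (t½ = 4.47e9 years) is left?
N/N₀ = (1/2)^(t/t½) = 0.3944 = 39.4%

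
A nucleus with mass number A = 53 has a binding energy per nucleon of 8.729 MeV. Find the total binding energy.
B.E. = 8.729 × 53 = 462.6 MeV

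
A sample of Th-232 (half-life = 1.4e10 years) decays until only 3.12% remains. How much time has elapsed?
t = t½ × log₂(N₀/N) = 7.003e10 years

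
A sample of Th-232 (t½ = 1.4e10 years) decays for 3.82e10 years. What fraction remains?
N/N₀ = (1/2)^(t/t½) = 0.1509 = 15.1%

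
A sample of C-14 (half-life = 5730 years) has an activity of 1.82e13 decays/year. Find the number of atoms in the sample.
N = A/λ = 1.505e17 atoms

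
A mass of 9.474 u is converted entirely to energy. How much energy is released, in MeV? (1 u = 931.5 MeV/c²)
E = mc² = 8825 MeV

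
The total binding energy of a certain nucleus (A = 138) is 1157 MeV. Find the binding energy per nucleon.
B.E./A = 1157/138 = 8.384 MeV/nucleon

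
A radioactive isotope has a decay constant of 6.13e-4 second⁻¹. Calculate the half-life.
t½ = ln(2)/λ = 1131 seconds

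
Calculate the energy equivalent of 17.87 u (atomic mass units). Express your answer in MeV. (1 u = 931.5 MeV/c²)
E = mc² = 16650 MeV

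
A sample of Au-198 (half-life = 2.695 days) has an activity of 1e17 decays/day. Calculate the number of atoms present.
N = A/λ = 3.888e17 atoms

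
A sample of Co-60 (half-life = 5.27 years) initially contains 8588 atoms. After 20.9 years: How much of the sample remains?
N = N₀(1/2)^(t/t½) = 549.6 atoms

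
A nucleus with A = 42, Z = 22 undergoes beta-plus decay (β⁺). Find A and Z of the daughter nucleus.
Daughter: A = 42, Z = 21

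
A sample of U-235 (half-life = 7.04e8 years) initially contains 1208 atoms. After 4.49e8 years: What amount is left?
N = N₀(1/2)^(t/t½) = 776.4 atoms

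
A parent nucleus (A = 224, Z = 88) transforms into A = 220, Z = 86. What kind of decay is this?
ΔA = -4, ΔZ = -2 ⇒ alpha decay (α)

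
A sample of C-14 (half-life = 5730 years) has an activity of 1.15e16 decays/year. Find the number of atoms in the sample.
N = A/λ = 9.507e19 atoms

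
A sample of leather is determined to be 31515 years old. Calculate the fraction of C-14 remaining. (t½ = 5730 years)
N/N₀ = (1/2)^(t/t½) = 0.0221 = 2.21%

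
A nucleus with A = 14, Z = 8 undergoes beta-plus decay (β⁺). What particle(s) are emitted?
β⁺: positron (e⁺) + neutrino (νₑ)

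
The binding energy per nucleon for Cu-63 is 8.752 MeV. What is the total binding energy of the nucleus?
B.E. = 8.752 × 63 = 551.4 MeV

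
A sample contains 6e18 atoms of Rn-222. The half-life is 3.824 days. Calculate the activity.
A = λN = 1.088e18 decays/day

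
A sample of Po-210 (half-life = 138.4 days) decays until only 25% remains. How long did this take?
t = t½ × log₂(N₀/N) = 276.8 days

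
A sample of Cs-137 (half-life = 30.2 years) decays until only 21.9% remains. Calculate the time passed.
t = t½ × log₂(N₀/N) = 66.17 years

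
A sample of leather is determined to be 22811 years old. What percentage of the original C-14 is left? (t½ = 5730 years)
N/N₀ = (1/2)^(t/t½) = 0.06333 = 6.33%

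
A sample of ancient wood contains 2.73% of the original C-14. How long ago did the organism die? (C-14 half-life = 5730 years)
Age = t½ × log₂(1/ratio) = 29770 years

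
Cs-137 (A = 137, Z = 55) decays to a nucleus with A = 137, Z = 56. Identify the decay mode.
ΔA = 0, ΔZ = +1 ⇒ beta-minus decay (β⁻)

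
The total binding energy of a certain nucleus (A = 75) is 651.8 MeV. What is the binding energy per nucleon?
B.E./A = 651.8/75 = 8.691 MeV/nucleon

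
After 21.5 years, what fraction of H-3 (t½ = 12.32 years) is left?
N/N₀ = (1/2)^(t/t½) = 0.2983 = 29.8%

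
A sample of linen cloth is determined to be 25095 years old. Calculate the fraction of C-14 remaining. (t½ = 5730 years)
N/N₀ = (1/2)^(t/t½) = 0.04804 = 4.8%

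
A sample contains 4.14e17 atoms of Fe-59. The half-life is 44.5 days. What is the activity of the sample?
A = λN = 6.449e15 decays/day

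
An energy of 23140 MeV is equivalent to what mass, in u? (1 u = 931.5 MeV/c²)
m = E/c² = 24.84 u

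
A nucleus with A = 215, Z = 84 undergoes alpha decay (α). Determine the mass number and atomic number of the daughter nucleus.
Daughter: A = 211, Z = 82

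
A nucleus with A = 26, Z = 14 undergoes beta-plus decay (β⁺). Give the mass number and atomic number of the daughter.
Daughter: A = 26, Z = 13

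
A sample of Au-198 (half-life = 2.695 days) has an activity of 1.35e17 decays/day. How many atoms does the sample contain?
N = A/λ = 5.249e17 atoms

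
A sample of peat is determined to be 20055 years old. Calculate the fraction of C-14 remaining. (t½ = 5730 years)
N/N₀ = (1/2)^(t/t½) = 0.08839 = 8.84%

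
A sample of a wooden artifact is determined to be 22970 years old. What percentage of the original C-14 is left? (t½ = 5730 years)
N/N₀ = (1/2)^(t/t½) = 0.06212 = 6.21%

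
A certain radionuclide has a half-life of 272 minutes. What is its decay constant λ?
λ = ln(2)/t½ = 0.002548 minute⁻¹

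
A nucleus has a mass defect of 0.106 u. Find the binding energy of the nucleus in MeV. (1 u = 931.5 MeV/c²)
B.E. = Δm × 931.5 = 98.74 MeV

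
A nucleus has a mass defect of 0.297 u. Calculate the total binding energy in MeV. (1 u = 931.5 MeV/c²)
B.E. = Δm × 931.5 = 276.7 MeV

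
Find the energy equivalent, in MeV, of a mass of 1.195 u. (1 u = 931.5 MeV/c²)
E = mc² = 1113 MeV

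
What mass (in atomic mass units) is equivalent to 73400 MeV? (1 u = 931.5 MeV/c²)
m = E/c² = 78.8 u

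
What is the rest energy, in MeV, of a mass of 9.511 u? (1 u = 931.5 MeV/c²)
E = mc² = 8859 MeV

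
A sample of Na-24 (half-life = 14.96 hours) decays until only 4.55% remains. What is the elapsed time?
t = t½ × log₂(N₀/N) = 66.69 hours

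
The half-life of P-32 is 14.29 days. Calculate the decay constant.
λ = ln(2)/t½ = 0.04851 day⁻¹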